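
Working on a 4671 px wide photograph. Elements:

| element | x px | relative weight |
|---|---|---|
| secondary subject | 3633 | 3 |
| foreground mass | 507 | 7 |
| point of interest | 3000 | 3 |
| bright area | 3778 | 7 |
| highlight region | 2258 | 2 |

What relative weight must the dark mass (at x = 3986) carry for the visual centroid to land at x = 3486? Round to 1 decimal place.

Known weights sum to 3 + 7 + 3 + 7 + 2 = 22; their moment is 3·3633 + 7·507 + 3·3000 + 7·3778 + 2·2258 = 54410.
For the centroid to hit 3486: (54410 + w·3986) / (22 + w) = 3486.
Rearranging, w·(3986 − 3486) = 3486·22 − 54410 = 22282, so w ≈ 22282/500 = 44.56.

w ≈ 44.6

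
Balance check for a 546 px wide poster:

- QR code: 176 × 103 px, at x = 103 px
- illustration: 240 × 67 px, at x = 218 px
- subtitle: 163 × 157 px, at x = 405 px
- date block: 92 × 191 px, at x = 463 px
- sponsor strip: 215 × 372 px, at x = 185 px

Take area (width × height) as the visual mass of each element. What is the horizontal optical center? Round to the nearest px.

Areas → weights: QR code 176·103 = 18128, illustration 240·67 = 16080, subtitle 163·157 = 25591, date block 92·191 = 17572, sponsor strip 215·372 = 79980; Σw = 157351.
x: (18128·103 + 16080·218 + 25591·405 + 17572·463 + 79980·185) / 157351 = 38669115 / 157351 ≈ 245.75

x ≈ 246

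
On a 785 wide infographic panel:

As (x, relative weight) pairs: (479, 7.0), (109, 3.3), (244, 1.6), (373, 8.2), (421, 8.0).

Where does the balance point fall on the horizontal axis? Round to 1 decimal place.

Σw = 7.0 + 3.3 + 1.6 + 8.2 + 8.0 = 28.1.
Σw·x = 7.0·479 + 3.3·109 + 1.6·244 + 8.2·373 + 8.0·421 = 10529.7, so x̄ = 10529.7/28.1 ≈ 374.72.

x ≈ 374.7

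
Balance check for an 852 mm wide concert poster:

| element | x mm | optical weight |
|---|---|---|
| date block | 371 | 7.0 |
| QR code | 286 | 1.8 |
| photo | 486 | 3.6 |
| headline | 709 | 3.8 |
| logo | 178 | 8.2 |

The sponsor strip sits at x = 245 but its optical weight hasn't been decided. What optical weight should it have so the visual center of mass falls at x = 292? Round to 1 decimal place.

Existing Σw = 24.4 (7.0 + 1.8 + 3.6 + 3.8 + 8.2); existing moment 7.0·371 + 1.8·286 + 3.6·486 + 3.8·709 + 8.2·178 = 9015.2.
For the centroid to hit 292: (9015.2 + w·245) / (24.4 + w) = 292.
Rearranging, w·(245 − 292) = 292·24.4 − 9015.2 = -1890.4, so w ≈ -1890.4/-47 = 40.22.

w ≈ 40.2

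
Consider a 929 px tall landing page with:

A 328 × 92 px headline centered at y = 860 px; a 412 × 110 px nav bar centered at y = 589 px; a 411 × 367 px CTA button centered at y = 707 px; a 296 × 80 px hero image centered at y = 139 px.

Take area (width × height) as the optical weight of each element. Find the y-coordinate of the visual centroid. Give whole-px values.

Areas: headline 328·92 = 30176, nav bar 412·110 = 45320, CTA button 411·367 = 150837, hero image 296·80 = 23680. Total weight = 250013.
Σw·y = 30176·860 + 45320·589 + 150837·707 + 23680·139 = 162578119, so ȳ = 162578119/250013 ≈ 650.28.

y ≈ 650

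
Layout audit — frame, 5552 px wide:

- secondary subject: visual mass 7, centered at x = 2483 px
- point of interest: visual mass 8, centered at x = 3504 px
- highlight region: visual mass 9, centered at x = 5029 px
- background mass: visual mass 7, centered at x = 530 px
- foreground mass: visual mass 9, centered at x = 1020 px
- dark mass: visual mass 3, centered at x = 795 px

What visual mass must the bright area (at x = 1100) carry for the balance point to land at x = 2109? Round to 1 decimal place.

Known weights sum to 7 + 8 + 9 + 7 + 9 + 3 = 43; their moment is 7·2483 + 8·3504 + 9·5029 + 7·530 + 9·1020 + 3·795 = 105949.
For the centroid to hit 2109: (105949 + w·1100) / (43 + w) = 2109.
Solving: w = (2109·43 − 105949) / (1100 − 2109) = -15262 / -1009 ≈ 15.13.

w ≈ 15.1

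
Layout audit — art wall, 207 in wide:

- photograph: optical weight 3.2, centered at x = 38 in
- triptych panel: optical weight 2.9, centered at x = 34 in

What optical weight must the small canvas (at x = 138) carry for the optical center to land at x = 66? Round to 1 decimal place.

Existing Σw = 6.1 (3.2 + 2.9); existing moment 3.2·38 + 2.9·34 = 220.2.
Set Σw·x/Σw = 66: (220.2 + 138w) = 66·(6.1 + w).
So w = (66·6.1 − 220.2)/(138 − 66) = 182.4/72 ≈ 2.53.

w ≈ 2.5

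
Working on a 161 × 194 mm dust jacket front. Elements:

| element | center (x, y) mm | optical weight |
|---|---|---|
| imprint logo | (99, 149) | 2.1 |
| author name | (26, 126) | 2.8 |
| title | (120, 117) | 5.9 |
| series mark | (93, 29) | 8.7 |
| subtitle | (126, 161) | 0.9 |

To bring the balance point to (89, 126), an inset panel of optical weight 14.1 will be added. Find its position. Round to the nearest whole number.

(82, 184)

After adding the inset panel, total weight = 2.1 + 2.8 + 5.9 + 8.7 + 0.9 + 14.1 = 34.5.
Along x: (1911.2 + 14.1·x) / 34.5 = 89 (existing moment 2.1·99 + 2.8·26 + 5.9·120 + 8.7·93 + 0.9·126 = 1911.2) ⇒ x = (3070.5 − 1911.2) / 14.1 ≈ 82.22.
Along y: (1753.2 + 14.1·y) / 34.5 = 126 (existing moment 2.1·149 + 2.8·126 + 5.9·117 + 8.7·29 + 0.9·161 = 1753.2) ⇒ y = (4347.0 − 1753.2) / 14.1 ≈ 183.96.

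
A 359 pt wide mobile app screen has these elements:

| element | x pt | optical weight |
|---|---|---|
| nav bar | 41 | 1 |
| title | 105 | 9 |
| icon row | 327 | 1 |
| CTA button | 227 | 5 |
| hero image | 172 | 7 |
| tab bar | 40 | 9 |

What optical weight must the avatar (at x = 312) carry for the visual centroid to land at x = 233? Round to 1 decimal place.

Known weights sum to 1 + 9 + 1 + 5 + 7 + 9 = 32; their moment is 1·41 + 9·105 + 1·327 + 5·227 + 7·172 + 9·40 = 4012.
For the centroid to hit 233: (4012 + w·312) / (32 + w) = 233.
Solving: w = (233·32 − 4012) / (312 − 233) = 3444 / 79 ≈ 43.59.

w ≈ 43.6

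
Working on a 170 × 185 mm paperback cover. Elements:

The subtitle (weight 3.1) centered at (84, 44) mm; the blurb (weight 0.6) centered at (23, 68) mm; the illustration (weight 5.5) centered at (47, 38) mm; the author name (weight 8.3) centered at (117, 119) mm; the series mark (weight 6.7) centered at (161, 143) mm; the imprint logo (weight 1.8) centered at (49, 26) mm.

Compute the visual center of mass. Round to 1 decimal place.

Σw = 3.1 + 0.6 + 5.5 + 8.3 + 6.7 + 1.8 = 26.0.
Σw·x = 3.1·84 + 0.6·23 + 5.5·47 + 8.3·117 + 6.7·161 + 1.8·49 = 2670.7, so x̄ = 2670.7/26.0 ≈ 102.72.
Σw·y = 3.1·44 + 0.6·68 + 5.5·38 + 8.3·119 + 6.7·143 + 1.8·26 = 2378.8, so ȳ = 2378.8/26.0 ≈ 91.49.

(102.7, 91.5)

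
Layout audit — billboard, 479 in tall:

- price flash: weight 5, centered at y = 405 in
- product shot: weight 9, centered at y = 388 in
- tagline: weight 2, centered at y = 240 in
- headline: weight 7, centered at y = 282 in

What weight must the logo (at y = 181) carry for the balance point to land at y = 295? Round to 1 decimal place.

Known weights sum to 5 + 9 + 2 + 7 = 23; their moment is 5·405 + 9·388 + 2·240 + 7·282 = 7971.
For the centroid to hit 295: (7971 + w·181) / (23 + w) = 295.
So w = (295·23 − 7971)/(181 − 295) = -1186/-114 ≈ 10.40.

w ≈ 10.4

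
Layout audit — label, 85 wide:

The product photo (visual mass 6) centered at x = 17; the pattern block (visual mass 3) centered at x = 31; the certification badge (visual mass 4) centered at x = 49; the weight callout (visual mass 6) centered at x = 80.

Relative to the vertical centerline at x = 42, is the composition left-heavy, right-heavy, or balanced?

right-heavy

Total weight = 6 + 3 + 4 + 6 = 19.
x: (6·17 + 3·31 + 4·49 + 6·80) / 19 = 871 / 19 ≈ 45.84
Since 45.8 is right of 42, the composition reads right-heavy.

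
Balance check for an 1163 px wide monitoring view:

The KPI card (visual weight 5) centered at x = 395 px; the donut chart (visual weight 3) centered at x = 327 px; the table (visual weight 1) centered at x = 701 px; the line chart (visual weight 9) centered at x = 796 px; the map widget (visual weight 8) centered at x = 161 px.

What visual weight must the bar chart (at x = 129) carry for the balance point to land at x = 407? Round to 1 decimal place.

Fixed elements: Σw = 5 + 3 + 1 + 9 + 8 = 26, Σw·x = 5·395 + 3·327 + 1·701 + 9·796 + 8·161 = 12109.
Balance at x = 407 requires (12109 + w·129) / (26 + w) = 407.
Solving: w = (407·26 − 12109) / (129 − 407) = -1527 / -278 ≈ 5.49.

w ≈ 5.5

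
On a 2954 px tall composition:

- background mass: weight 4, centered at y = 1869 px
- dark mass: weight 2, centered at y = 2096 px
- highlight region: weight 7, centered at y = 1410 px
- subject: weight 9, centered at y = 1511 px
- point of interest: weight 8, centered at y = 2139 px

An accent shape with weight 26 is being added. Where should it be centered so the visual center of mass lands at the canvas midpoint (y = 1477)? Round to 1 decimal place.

New total weight: (4 + 2 + 7 + 9 + 8) + 26 = 56.
y: target moment 56×1477 = 82712; current 4·1869 + 2·2096 + 7·1410 + 9·1511 + 8·2139 = 52249; the accent shape supplies 30463, so y = 30463/26 ≈ 1171.65.

y ≈ 1171.7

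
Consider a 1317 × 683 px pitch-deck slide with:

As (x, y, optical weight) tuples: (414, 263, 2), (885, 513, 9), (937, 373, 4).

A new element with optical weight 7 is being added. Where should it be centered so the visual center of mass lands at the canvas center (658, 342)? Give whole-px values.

(276, 127)

After adding the new element, total weight = 2 + 9 + 4 + 7 = 22.
x: need Σw·x = 22·658 = 14476. Existing = 2·414 + 9·885 + 4·937 = 12541. Remainder 1935 / 7 ≈ 276.43.
y: need Σw·y = 22·342 = 7524. Existing = 2·263 + 9·513 + 4·373 = 6635. Remainder 889 / 7 ≈ 127.00.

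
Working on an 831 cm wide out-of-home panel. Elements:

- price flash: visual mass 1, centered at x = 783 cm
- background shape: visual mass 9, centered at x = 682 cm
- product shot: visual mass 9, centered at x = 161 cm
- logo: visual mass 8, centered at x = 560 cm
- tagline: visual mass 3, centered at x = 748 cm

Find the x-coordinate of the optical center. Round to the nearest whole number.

Total weight = 1 + 9 + 9 + 8 + 3 = 30.
x: (1·783 + 9·682 + 9·161 + 8·560 + 3·748) / 30 = 15094 / 30 ≈ 503.13

x ≈ 503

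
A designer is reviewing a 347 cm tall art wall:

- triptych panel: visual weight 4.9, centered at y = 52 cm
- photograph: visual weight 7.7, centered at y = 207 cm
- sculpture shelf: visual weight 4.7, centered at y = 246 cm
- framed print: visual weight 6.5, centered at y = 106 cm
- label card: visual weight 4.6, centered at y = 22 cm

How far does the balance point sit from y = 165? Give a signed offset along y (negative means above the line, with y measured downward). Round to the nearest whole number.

≈ -31 cm

Total weight = 4.9 + 7.7 + 4.7 + 6.5 + 4.6 = 28.4.
Σw·y = 4.9·52 + 7.7·207 + 4.7·246 + 6.5·106 + 4.6·22 = 3795.1, so ȳ = 3795.1/28.4 ≈ 133.63.
Difference: 133.63 − 165 ≈ -31.37.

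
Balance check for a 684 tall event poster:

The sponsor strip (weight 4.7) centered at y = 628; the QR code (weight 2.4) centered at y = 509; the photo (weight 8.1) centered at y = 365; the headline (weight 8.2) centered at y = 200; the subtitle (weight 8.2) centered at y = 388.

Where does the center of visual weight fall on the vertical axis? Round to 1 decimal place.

Total weight = 4.7 + 2.4 + 8.1 + 8.2 + 8.2 = 31.6.
y: (4.7·628 + 2.4·509 + 8.1·365 + 8.2·200 + 8.2·388) / 31.6 = 11951.3 / 31.6 ≈ 378.21

y ≈ 378.2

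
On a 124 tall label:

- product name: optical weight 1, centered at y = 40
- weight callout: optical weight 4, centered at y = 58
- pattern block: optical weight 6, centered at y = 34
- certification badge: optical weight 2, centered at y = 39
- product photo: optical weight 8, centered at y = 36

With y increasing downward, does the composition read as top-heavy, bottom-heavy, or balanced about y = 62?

Total weight = 1 + 4 + 6 + 2 + 8 = 21.
y-moment: 1·40 + 4·58 + 6·34 + 2·39 + 8·36 = 842; centroid 842/21 ≈ 40.10.
40.1 lies above (smaller y than) the midline 62, so the layout is top-heavy.

top-heavy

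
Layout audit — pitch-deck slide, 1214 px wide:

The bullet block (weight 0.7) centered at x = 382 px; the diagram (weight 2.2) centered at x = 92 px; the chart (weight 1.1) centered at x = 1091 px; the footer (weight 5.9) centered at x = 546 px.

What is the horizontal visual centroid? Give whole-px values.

x ≈ 494

Weights sum to 0.7 + 2.2 + 1.1 + 5.9 = 9.9.
x-moment: 0.7·382 + 2.2·92 + 1.1·1091 + 5.9·546 = 4891.3; centroid 4891.3/9.9 ≈ 494.07.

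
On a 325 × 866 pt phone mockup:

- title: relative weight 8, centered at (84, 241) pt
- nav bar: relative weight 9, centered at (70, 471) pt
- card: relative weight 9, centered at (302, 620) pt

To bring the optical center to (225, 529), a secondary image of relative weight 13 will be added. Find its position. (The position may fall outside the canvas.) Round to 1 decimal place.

With the secondary image, Σw becomes 8 + 9 + 9 + 13 = 39.
Along x: (4020 + 13·x) / 39 = 225 (existing moment 8·84 + 9·70 + 9·302 = 4020) ⇒ x = (8775 − 4020) / 13 ≈ 365.77.
Along y: (11747 + 13·y) / 39 = 529 (existing moment 8·241 + 9·471 + 9·620 = 11747) ⇒ y = (20631 − 11747) / 13 ≈ 683.38.

(365.8, 683.4)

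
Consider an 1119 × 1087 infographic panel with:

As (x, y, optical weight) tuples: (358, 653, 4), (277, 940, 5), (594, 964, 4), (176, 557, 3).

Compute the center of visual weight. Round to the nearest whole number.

Weights sum to 4 + 5 + 4 + 3 = 16.
x-moment: 4·358 + 5·277 + 4·594 + 3·176 = 5721; centroid 5721/16 ≈ 357.56.
y-moment: 4·653 + 5·940 + 4·964 + 3·557 = 12839; centroid 12839/16 ≈ 802.44.

(358, 802)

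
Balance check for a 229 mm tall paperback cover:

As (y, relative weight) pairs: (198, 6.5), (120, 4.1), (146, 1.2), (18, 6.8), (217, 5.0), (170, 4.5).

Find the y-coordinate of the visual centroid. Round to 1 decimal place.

y ≈ 139.7

Σw = 6.5 + 4.1 + 1.2 + 6.8 + 5.0 + 4.5 = 28.1.
y-moment: 6.5·198 + 4.1·120 + 1.2·146 + 6.8·18 + 5.0·217 + 4.5·170 = 3926.6; centroid 3926.6/28.1 ≈ 139.74.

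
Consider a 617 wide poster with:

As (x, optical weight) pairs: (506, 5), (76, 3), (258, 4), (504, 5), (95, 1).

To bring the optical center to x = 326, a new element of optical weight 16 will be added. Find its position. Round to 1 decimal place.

x ≈ 292.4

New total weight: (5 + 3 + 4 + 5 + 1) + 16 = 34.
x: need Σw·x = 34·326 = 11084. Existing = 5·506 + 3·76 + 4·258 + 5·504 + 1·95 = 6405. Remainder 4679 / 16 ≈ 292.44.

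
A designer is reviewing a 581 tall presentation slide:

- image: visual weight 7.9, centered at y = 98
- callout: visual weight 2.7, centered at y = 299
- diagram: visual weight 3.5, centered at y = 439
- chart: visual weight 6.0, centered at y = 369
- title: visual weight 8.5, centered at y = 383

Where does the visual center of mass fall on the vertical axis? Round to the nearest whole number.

y ≈ 300

Total weight = 7.9 + 2.7 + 3.5 + 6.0 + 8.5 = 28.6.
y: (7.9·98 + 2.7·299 + 3.5·439 + 6.0·369 + 8.5·383) / 28.6 = 8587.5 / 28.6 ≈ 300.26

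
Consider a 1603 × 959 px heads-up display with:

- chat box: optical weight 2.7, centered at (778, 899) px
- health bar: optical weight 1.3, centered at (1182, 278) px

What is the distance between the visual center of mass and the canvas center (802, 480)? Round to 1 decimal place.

≈ 242.2 px

Weights sum to 2.7 + 1.3 = 4.0.
Σw·x = 2.7·778 + 1.3·1182 = 3637.2, so x̄ = 3637.2/4.0 ≈ 909.30.
Σw·y = 2.7·899 + 1.3·278 = 2788.7, so ȳ = 2788.7/4.0 ≈ 697.18.
Offset from (802, 480): Δx ≈ 107.30, Δy ≈ 217.18; distance = √(Δx² + Δy²) ≈ 242.24.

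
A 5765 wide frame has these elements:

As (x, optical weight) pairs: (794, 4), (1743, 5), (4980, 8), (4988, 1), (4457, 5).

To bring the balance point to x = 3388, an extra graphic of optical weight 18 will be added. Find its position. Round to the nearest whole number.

With the extra graphic, Σw becomes 4 + 5 + 8 + 1 + 5 + 18 = 41.
x: target moment 41×3388 = 138908; current 4·794 + 5·1743 + 8·4980 + 1·4988 + 5·4457 = 79004; the extra graphic supplies 59904, so x = 59904/18 ≈ 3328.00.

x ≈ 3328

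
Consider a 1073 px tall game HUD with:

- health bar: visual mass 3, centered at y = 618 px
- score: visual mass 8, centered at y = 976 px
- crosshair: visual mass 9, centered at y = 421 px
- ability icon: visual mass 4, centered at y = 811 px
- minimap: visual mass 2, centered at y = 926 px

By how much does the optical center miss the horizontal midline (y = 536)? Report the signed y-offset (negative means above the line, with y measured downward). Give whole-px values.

Σw = 3 + 8 + 9 + 4 + 2 = 26.
y: (3·618 + 8·976 + 9·421 + 4·811 + 2·926) / 26 = 18547 / 26 ≈ 713.35
Offset from y = 536: 713.35 − 536 ≈ 177.35.

≈ 177 px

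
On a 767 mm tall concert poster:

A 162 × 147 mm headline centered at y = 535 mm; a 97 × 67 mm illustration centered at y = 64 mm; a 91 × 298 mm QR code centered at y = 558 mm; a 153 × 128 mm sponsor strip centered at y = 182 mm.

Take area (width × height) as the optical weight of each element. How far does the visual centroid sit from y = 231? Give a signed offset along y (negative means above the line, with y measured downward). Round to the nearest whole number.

Areas: headline 162·147 = 23814, illustration 97·67 = 6499, QR code 91·298 = 27118, sponsor strip 153·128 = 19584. Total weight = 77015.
y: (23814·535 + 6499·64 + 27118·558 + 19584·182) / 77015 = 31852558 / 77015 ≈ 413.59
Against y = 231, that's 413.59 − 231 = 182.59.

≈ 183 mm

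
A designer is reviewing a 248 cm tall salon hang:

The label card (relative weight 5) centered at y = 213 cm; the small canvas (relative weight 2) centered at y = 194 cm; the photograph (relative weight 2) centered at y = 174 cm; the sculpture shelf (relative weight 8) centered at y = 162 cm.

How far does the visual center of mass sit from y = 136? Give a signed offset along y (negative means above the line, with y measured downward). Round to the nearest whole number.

Weights sum to 5 + 2 + 2 + 8 = 17.
Σw·y = 5·213 + 2·194 + 2·174 + 8·162 = 3097, so ȳ = 3097/17 ≈ 182.18.
Difference: 182.18 − 136 ≈ 46.18.

≈ 46 cm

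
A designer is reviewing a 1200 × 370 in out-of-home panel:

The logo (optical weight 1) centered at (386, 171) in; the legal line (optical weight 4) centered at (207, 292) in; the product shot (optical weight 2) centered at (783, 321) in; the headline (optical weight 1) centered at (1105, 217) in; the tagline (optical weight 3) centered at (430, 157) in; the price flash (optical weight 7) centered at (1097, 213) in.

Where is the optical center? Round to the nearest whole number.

Σw = 1 + 4 + 2 + 1 + 3 + 7 = 18.
Σw·x = 12854; x̄ = 12854/18 ≈ 714.11.
y: moment 4160 / weight 18 ≈ 231.11

(714, 231)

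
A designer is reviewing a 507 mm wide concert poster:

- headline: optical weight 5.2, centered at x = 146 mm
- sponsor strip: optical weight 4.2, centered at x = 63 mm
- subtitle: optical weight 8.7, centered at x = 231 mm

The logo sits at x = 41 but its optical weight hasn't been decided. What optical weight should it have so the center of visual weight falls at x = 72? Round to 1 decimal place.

w ≈ 55.8

Existing Σw = 18.1 (5.2 + 4.2 + 8.7); existing moment 5.2·146 + 4.2·63 + 8.7·231 = 3033.5.
For the centroid to hit 72: (3033.5 + w·41) / (18.1 + w) = 72.
Solving: w = (72·18.1 − 3033.5) / (41 − 72) = -1730.3 / -31 ≈ 55.82.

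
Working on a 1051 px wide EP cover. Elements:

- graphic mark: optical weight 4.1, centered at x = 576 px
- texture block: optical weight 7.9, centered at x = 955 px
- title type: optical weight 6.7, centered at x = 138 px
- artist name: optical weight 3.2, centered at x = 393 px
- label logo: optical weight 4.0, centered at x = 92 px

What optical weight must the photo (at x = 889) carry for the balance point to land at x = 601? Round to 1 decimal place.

w ≈ 10.8

Fixed elements: Σw = 4.1 + 7.9 + 6.7 + 3.2 + 4.0 = 25.9, Σw·x = 4.1·576 + 7.9·955 + 6.7·138 + 3.2·393 + 4.0·92 = 12456.3.
For the centroid to hit 601: (12456.3 + w·889) / (25.9 + w) = 601.
Solving: w = (601·25.9 − 12456.3) / (889 − 601) = 3109.6 / 288 ≈ 10.80.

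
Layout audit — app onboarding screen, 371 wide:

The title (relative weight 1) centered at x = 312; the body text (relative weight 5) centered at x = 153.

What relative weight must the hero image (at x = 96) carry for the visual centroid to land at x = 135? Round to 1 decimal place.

Fixed elements: Σw = 1 + 5 = 6, Σw·x = 1·312 + 5·153 = 1077.
Balance at x = 135 requires (1077 + w·96) / (6 + w) = 135.
So w = (135·6 − 1077)/(96 − 135) = -267/-39 ≈ 6.85.

w ≈ 6.8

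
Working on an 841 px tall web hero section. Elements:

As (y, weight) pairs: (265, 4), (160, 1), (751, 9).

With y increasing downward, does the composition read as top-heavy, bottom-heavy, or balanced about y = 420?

bottom-heavy

Weights sum to 4 + 1 + 9 = 14.
y: (4·265 + 1·160 + 9·751) / 14 = 7979 / 14 ≈ 569.93
569.9 vs midline 420 → bottom-heavy.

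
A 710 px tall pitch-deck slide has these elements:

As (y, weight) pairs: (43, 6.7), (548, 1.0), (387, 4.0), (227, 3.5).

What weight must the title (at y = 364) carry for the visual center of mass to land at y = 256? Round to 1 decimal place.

Existing Σw = 15.2 (6.7 + 1.0 + 4.0 + 3.5); existing moment 6.7·43 + 1.0·548 + 4.0·387 + 3.5·227 = 3178.6.
Balance at y = 256 requires (3178.6 + w·364) / (15.2 + w) = 256.
Rearranging, w·(364 − 256) = 256·15.2 − 3178.6 = 712.6, so w ≈ 712.6/108 = 6.60.

w ≈ 6.6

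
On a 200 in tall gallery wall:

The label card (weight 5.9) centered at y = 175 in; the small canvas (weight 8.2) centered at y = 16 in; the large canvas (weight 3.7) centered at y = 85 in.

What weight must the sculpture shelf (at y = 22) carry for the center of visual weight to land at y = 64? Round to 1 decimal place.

Existing Σw = 17.8 (5.9 + 8.2 + 3.7); existing moment 5.9·175 + 8.2·16 + 3.7·85 = 1478.2.
Balance at y = 64 requires (1478.2 + w·22) / (17.8 + w) = 64.
So w = (64·17.8 − 1478.2)/(22 − 64) = -339.0/-42 ≈ 8.07.

w ≈ 8.1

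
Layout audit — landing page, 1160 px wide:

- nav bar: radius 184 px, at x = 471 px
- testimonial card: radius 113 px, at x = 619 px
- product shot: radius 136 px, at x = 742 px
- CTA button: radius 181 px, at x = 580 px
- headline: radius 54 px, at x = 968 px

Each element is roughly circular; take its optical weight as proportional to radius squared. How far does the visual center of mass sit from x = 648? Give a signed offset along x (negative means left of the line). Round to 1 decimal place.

Weights ∝ r²: nav bar 184² = 33856, testimonial card 113² = 12769, product shot 136² = 18496, CTA button 181² = 32761, headline 54² = 2916; Σw = 100798.
x: (33856·471 + 12769·619 + 18496·742 + 32761·580 + 2916·968) / 100798 = 59398287 / 100798 ≈ 589.28
Difference: 589.28 − 648 ≈ -58.72.

≈ -58.7 px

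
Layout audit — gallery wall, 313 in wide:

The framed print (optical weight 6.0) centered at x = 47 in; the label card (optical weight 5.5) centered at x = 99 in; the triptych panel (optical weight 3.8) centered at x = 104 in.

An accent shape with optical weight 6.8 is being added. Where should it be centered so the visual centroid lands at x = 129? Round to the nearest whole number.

x ≈ 240

With the accent shape, Σw becomes 6.0 + 5.5 + 3.8 + 6.8 = 22.1.
x: target moment 22.1×129 = 2850.9; current 6.0·47 + 5.5·99 + 3.8·104 = 1221.7; the accent shape supplies 1629.2, so x = 1629.2/6.8 ≈ 239.59.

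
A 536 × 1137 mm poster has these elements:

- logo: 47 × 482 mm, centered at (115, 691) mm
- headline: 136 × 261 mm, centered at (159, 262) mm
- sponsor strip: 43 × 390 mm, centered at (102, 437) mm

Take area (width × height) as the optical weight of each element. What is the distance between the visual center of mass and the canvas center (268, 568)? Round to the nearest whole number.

≈ 192 mm

Areas: logo 47·482 = 22654, headline 136·261 = 35496, sponsor strip 43·390 = 16770. Total weight = 74920.
x-moment: 22654·115 + 35496·159 + 16770·102 = 9959614; centroid 9959614/74920 ≈ 132.94.
y-moment: 22654·691 + 35496·262 + 16770·437 = 32282356; centroid 32282356/74920 ≈ 430.89.
From (268, 568): dx = -135.06, dy = -137.11, so the distance is √(dx²+dy²) ≈ 192.46.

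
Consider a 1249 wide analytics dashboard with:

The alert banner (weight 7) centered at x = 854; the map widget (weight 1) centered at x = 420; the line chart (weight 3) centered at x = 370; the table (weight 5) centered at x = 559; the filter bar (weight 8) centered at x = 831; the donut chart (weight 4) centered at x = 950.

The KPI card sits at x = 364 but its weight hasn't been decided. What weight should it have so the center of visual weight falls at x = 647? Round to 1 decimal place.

w ≈ 9.3

Known weights sum to 7 + 1 + 3 + 5 + 8 + 4 = 28; their moment is 7·854 + 1·420 + 3·370 + 5·559 + 8·831 + 4·950 = 20751.
Set Σw·x/Σw = 647: (20751 + 364w) = 647·(28 + w).
Solving: w = (647·28 − 20751) / (364 − 647) = -2635 / -283 ≈ 9.31.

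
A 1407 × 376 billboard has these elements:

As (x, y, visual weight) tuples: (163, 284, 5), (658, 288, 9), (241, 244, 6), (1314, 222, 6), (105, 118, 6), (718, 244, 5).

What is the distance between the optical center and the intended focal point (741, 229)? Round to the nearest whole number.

≈ 193

Total weight = 5 + 9 + 6 + 6 + 6 + 5 = 37.
Σw·x = 5·163 + 9·658 + 6·241 + 6·1314 + 6·105 + 5·718 = 20287, so x̄ = 20287/37 ≈ 548.30.
Σw·y = 5·284 + 9·288 + 6·244 + 6·222 + 6·118 + 5·244 = 8736, so ȳ = 8736/37 ≈ 236.11.
Relative to (741, 229): Δ = (-192.70, 7.11); |Δ| = √(-192.70² + 7.11²) ≈ 192.83.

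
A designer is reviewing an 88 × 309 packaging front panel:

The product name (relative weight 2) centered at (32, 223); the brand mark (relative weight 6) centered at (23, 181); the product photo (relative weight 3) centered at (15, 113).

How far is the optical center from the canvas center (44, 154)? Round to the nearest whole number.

Σw = 2 + 6 + 3 = 11.
x-moment: 2·32 + 6·23 + 3·15 = 247; centroid 247/11 ≈ 22.45.
y-moment: 2·223 + 6·181 + 3·113 = 1871; centroid 1871/11 ≈ 170.09.
From (44, 154): dx = -21.55, dy = 16.09, so the distance is √(dx²+dy²) ≈ 26.89.

≈ 27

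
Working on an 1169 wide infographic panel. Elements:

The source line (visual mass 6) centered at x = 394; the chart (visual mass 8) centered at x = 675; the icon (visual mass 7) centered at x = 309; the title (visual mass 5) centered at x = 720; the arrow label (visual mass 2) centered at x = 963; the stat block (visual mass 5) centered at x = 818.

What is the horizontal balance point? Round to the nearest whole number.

x ≈ 592

Σw = 6 + 8 + 7 + 5 + 2 + 5 = 33.
Σw·x = 6·394 + 8·675 + 7·309 + 5·720 + 2·963 + 5·818 = 19543, so x̄ = 19543/33 ≈ 592.21.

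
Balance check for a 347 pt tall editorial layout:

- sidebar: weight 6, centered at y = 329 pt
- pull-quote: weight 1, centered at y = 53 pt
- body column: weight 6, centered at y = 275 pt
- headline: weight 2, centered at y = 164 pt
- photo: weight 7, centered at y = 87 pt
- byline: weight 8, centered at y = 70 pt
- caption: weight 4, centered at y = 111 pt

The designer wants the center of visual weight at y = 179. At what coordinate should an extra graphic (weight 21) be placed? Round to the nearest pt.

New total weight: (6 + 1 + 6 + 2 + 7 + 8 + 4) + 21 = 55.
y: target moment 55×179 = 9845; current 6·329 + 1·53 + 6·275 + 2·164 + 7·87 + 8·70 + 4·111 = 5618; the extra graphic supplies 4227, so y = 4227/21 ≈ 201.29.

y ≈ 201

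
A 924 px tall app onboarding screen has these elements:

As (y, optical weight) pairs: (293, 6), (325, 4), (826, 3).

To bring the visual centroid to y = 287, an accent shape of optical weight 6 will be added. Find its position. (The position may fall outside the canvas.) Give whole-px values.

With the accent shape, Σw becomes 6 + 4 + 3 + 6 = 19.
y: need Σw·y = 19·287 = 5453. Existing = 6·293 + 4·325 + 3·826 = 5536. Remainder -83 / 6 ≈ -13.83.

y ≈ -14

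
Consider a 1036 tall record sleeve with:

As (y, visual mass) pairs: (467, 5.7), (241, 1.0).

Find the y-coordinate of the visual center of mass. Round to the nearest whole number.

Σw = 5.7 + 1.0 = 6.7.
y-moment: 5.7·467 + 1.0·241 = 2902.9; centroid 2902.9/6.7 ≈ 433.27.

y ≈ 433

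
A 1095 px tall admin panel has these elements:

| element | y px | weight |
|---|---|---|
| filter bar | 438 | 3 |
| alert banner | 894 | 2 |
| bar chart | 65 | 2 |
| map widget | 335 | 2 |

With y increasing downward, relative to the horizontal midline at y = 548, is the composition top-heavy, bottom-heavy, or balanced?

top-heavy

Σw = 3 + 2 + 2 + 2 = 9.
Σw·y = 3·438 + 2·894 + 2·65 + 2·335 = 3902, so ȳ = 3902/9 ≈ 433.56.
433.6 lies above (smaller y than) the midline 548, so the layout is top-heavy.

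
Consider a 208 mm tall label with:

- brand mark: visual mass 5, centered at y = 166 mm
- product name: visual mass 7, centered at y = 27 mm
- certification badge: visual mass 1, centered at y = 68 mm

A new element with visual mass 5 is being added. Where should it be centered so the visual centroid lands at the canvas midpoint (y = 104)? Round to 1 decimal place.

y ≈ 157.0

New total weight: (5 + 7 + 1) + 5 = 18.
y: target moment 18×104 = 1872; current 5·166 + 7·27 + 1·68 = 1087; the new element supplies 785, so y = 785/5 ≈ 157.00.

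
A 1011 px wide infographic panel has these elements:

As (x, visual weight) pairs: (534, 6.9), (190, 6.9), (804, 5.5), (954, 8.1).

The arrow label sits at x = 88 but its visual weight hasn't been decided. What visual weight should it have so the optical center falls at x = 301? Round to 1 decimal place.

w ≈ 41.8

Existing Σw = 27.4 (6.9 + 6.9 + 5.5 + 8.1); existing moment 6.9·534 + 6.9·190 + 5.5·804 + 8.1·954 = 17145.0.
For the centroid to hit 301: (17145.0 + w·88) / (27.4 + w) = 301.
Rearranging, w·(88 − 301) = 301·27.4 − 17145.0 = -8897.6, so w ≈ -8897.6/-213 = 41.77.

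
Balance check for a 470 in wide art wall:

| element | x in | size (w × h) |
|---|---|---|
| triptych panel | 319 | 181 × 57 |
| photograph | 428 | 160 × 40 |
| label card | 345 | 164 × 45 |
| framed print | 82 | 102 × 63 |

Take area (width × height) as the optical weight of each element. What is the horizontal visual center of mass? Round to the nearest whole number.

Areas: triptych panel 181·57 = 10317, photograph 160·40 = 6400, label card 164·45 = 7380, framed print 102·63 = 6426. Total weight = 30523.
x: (10317·319 + 6400·428 + 7380·345 + 6426·82) / 30523 = 9103355 / 30523 ≈ 298.25

x ≈ 298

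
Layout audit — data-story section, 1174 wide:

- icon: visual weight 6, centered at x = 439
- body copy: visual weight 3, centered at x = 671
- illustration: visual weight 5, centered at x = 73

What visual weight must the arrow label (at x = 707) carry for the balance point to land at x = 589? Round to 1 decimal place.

w ≈ 27.4

Known weights sum to 6 + 3 + 5 = 14; their moment is 6·439 + 3·671 + 5·73 = 5012.
For the centroid to hit 589: (5012 + w·707) / (14 + w) = 589.
So w = (589·14 − 5012)/(707 − 589) = 3234/118 ≈ 27.41.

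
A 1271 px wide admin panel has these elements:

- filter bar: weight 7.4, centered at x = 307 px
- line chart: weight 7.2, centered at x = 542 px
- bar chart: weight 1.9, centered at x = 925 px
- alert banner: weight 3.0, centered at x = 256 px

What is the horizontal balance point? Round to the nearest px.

x ≈ 446

Σw = 7.4 + 7.2 + 1.9 + 3.0 = 19.5.
x-moment: 7.4·307 + 7.2·542 + 1.9·925 + 3.0·256 = 8699.7; centroid 8699.7/19.5 ≈ 446.14.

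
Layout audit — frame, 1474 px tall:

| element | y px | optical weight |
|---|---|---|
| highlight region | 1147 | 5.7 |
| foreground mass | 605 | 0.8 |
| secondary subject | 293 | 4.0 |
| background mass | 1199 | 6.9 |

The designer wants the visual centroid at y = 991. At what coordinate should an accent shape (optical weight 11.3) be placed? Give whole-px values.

y ≈ 1060

After adding the accent shape, total weight = 5.7 + 0.8 + 4.0 + 6.9 + 11.3 = 28.7.
y: target moment 28.7×991 = 28441.7; current 5.7·1147 + 0.8·605 + 4.0·293 + 6.9·1199 = 16467.0; the accent shape supplies 11974.7, so y = 11974.7/11.3 ≈ 1059.71.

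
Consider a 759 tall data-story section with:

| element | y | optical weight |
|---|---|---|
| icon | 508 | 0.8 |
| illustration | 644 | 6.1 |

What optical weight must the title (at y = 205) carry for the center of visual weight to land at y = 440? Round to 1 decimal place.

Fixed elements: Σw = 0.8 + 6.1 = 6.9, Σw·y = 0.8·508 + 6.1·644 = 4334.8.
Set Σw·y/Σw = 440: (4334.8 + 205w) = 440·(6.9 + w).
Solving: w = (440·6.9 − 4334.8) / (205 − 440) = -1298.8 / -235 ≈ 5.53.

w ≈ 5.5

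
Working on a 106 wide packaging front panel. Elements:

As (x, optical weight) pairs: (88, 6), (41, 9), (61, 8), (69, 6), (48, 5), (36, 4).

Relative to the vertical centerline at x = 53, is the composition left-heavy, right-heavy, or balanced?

right-heavy

Total weight = 6 + 9 + 8 + 6 + 5 + 4 = 38.
x: moment 2183 / weight 38 ≈ 57.45
57.4 vs midline 53 → right-heavy.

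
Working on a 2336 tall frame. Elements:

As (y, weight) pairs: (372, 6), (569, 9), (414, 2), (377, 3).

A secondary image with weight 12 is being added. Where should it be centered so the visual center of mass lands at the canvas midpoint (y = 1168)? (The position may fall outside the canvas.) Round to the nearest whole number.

With the secondary image, Σw becomes 6 + 9 + 2 + 3 + 12 = 32.
Along y: (9312 + 12·y) / 32 = 1168 (existing moment 6·372 + 9·569 + 2·414 + 3·377 = 9312) ⇒ y = (37376 − 9312) / 12 ≈ 2338.67.

y ≈ 2339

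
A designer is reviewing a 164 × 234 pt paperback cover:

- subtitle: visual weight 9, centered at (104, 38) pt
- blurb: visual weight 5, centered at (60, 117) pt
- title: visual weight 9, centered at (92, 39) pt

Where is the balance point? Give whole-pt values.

(90, 56)

Total weight = 9 + 5 + 9 = 23.
x: (9·104 + 5·60 + 9·92) / 23 = 2064 / 23 ≈ 89.74
y: (9·38 + 5·117 + 9·39) / 23 = 1278 / 23 ≈ 55.57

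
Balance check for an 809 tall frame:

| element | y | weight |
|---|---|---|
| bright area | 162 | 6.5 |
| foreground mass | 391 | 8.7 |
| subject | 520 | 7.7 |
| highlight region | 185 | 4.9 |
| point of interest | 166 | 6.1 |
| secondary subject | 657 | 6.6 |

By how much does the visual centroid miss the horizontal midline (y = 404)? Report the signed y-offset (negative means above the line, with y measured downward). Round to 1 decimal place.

≈ -40.7

Σw = 6.5 + 8.7 + 7.7 + 4.9 + 6.1 + 6.6 = 40.5.
y: (6.5·162 + 8.7·391 + 7.7·520 + 4.9·185 + 6.1·166 + 6.6·657) / 40.5 = 14714.0 / 40.5 ≈ 363.31
Against y = 404, that's 363.31 − 404 = -40.69.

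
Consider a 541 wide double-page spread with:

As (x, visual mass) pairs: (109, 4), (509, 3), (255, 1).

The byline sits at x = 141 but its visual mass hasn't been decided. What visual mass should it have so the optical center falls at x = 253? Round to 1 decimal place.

w ≈ 1.7

Fixed elements: Σw = 4 + 3 + 1 = 8, Σw·x = 4·109 + 3·509 + 1·255 = 2218.
For the centroid to hit 253: (2218 + w·141) / (8 + w) = 253.
Solving: w = (253·8 − 2218) / (141 − 253) = -194 / -112 ≈ 1.73.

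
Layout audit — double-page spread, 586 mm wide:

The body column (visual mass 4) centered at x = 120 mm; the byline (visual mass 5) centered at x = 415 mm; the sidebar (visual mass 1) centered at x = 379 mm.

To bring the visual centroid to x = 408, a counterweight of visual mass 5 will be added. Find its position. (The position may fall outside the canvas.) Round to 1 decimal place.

New total weight: (4 + 5 + 1) + 5 = 15.
x: target moment 15×408 = 6120; current 4·120 + 5·415 + 1·379 = 2934; the counterweight supplies 3186, so x = 3186/5 ≈ 637.20.

x ≈ 637.2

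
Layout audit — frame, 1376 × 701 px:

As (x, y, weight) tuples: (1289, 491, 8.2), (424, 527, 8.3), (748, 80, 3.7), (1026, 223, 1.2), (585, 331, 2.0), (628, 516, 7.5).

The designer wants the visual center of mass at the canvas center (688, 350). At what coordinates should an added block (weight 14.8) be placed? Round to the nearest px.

New total weight: (8.2 + 8.3 + 3.7 + 1.2 + 2.0 + 7.5) + 14.8 = 45.7.
x: need Σw·x = 45.7·688 = 31441.6. Existing = 8.2·1289 + 8.3·424 + 3.7·748 + 1.2·1026 + 2.0·585 + 7.5·628 = 23967.8. Remainder 7473.8 / 14.8 ≈ 504.99.
y: need Σw·y = 45.7·350 = 15995.0. Existing = 8.2·491 + 8.3·527 + 3.7·80 + 1.2·223 + 2.0·331 + 7.5·516 = 13495.9. Remainder 2499.1 / 14.8 ≈ 168.86.

(505, 169)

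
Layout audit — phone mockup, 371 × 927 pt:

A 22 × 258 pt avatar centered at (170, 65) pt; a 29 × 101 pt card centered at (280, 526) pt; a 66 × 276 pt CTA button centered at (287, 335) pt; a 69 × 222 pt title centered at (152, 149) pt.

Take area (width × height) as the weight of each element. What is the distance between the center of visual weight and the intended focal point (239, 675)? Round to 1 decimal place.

Areas: avatar 22·258 = 5676, card 29·101 = 2929, CTA button 66·276 = 18216, title 69·222 = 15318. Total weight = 42139.
Σw·x = 5676·170 + 2929·280 + 18216·287 + 15318·152 = 9341368, so x̄ = 9341368/42139 ≈ 221.68.
Σw·y = 5676·65 + 2929·526 + 18216·335 + 15318·149 = 10294336, so ȳ = 10294336/42139 ≈ 244.29.
From (239, 675): dx = -17.32, dy = -430.71, so the distance is √(dx²+dy²) ≈ 431.05.

≈ 431.1 pt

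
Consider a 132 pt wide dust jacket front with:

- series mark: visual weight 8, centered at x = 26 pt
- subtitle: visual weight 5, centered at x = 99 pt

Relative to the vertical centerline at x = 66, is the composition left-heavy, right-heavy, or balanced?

Weights sum to 8 + 5 = 13.
x-moment: 8·26 + 5·99 = 703; centroid 703/13 ≈ 54.08.
54.1 lies left of the midline 66, so the layout is left-heavy.

left-heavy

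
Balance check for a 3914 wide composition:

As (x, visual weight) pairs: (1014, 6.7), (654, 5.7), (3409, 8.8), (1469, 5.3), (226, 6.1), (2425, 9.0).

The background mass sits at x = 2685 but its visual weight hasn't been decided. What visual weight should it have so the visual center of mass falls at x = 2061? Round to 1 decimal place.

w ≈ 22.8

Existing Σw = 41.6 (6.7 + 5.7 + 8.8 + 5.3 + 6.1 + 9.0); existing moment 6.7·1014 + 5.7·654 + 8.8·3409 + 5.3·1469 + 6.1·226 + 9.0·2425 = 71510.1.
For the centroid to hit 2061: (71510.1 + w·2685) / (41.6 + w) = 2061.
Solving: w = (2061·41.6 − 71510.1) / (2685 − 2061) = 14227.5 / 624 ≈ 22.80.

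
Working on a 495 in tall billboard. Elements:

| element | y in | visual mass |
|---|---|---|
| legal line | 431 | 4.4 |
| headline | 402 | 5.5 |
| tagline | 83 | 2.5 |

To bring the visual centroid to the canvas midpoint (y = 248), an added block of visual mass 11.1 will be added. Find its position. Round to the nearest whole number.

After adding the added block, total weight = 4.4 + 5.5 + 2.5 + 11.1 = 23.5.
y: target moment 23.5×248 = 5828.0; current 4.4·431 + 5.5·402 + 2.5·83 = 4314.9; the added block supplies 1513.1, so y = 1513.1/11.1 ≈ 136.32.

y ≈ 136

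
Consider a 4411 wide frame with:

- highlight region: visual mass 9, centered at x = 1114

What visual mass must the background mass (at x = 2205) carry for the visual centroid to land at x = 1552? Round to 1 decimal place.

w ≈ 6.0

The single fixed element contributes weight 9, moment 9·1114 = 10026.
For the centroid to hit 1552: (10026 + w·2205) / (9 + w) = 1552.
Solving: w = (1552·9 − 10026) / (2205 − 1552) = 3942 / 653 ≈ 6.04.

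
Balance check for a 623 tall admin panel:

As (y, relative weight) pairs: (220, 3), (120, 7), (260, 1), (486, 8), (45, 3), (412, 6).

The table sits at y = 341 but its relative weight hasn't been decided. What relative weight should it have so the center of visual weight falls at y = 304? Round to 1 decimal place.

w ≈ 6.9

Existing Σw = 28 (3 + 7 + 1 + 8 + 3 + 6); existing moment 3·220 + 7·120 + 1·260 + 8·486 + 3·45 + 6·412 = 8255.
Balance at y = 304 requires (8255 + w·341) / (28 + w) = 304.
Rearranging, w·(341 − 304) = 304·28 − 8255 = 257, so w ≈ 257/37 = 6.95.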